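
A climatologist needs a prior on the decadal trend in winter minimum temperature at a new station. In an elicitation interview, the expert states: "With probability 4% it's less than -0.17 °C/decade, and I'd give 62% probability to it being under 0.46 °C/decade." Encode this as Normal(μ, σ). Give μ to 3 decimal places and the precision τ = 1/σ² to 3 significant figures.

μ = 0.366, τ = 10.7

For Normal(μ,σ), the p-quantile is μ + z_p·σ. Here z_{0.04} = -1.751, z_{0.62} = 0.3055.
So -0.17 = μ − 1.751σ and 0.46 = μ + 0.3055σ.
Subtracting: σ = (0.46 − -0.17)/(0.3055 − (-1.751)) = 0.306.
Then μ = -0.17 − (-1.751)·0.306 = 0.366.
Precision τ = 1/σ² = 1/0.3064² = 10.7.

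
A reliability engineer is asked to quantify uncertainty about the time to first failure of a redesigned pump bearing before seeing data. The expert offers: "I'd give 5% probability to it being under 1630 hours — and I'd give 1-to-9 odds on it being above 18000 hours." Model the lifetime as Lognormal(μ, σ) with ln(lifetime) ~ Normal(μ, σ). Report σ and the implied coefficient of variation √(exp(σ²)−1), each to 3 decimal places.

If T ~ Lognormal(μ,σ) then ln T ~ Normal(μ,σ), so the p-quantile of ln T is μ + z_p·σ.
ln(1630) = 7.396 and ln(18000) = 9.798; z_{0.05} = -1.645, z_{0.9} = 1.282.
σ = (9.798 − 7.396)/(1.282 − (-1.645)) = 0.821.
μ = 7.396 − (-1.645)·0.821 = 8.746.
CV = √(exp(σ²)−1) = √(exp(0.6736)−1) = 0.980.

σ ≈ 0.821, CV ≈ 0.980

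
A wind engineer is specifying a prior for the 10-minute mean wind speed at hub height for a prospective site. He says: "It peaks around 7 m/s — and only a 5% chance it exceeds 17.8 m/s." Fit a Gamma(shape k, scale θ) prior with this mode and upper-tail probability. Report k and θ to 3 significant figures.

Gamma(k,θ) with k>1 has mode (k−1)θ, so θ = 7/(k−1).
Need P(X < 17.8) = 0.95 with θ tied to k this way. Start at k = 2, θ = 7: P(X<17.8) ≈ 0.721.
Too low — raise k to concentrate. Iterating converges to k ≈ 4.11.
Then θ = 7/(4.11−1) ≈ 2.25.

k ≈ 4.11, θ ≈ 2.25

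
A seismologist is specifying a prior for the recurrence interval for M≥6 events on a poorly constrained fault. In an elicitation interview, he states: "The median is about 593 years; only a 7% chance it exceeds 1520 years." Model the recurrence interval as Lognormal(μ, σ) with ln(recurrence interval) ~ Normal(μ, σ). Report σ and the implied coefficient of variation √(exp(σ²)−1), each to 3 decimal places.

σ ≈ 0.638, CV ≈ 0.709

If T ~ Lognormal(μ,σ) then ln T ~ Normal(μ,σ), so the p-quantile of ln T is μ + z_p·σ.
ln(593) = 6.385 and ln(1520) = 7.326; z_{0.5} = 0, z_{0.93} = 1.476.
σ = (7.326 − 6.385)/(1.476 − (0)) = 0.638.
μ = 6.385 − (0)·0.638 = 6.385.
CV = √(exp(σ²)−1) = √(exp(0.4068)−1) = 0.709.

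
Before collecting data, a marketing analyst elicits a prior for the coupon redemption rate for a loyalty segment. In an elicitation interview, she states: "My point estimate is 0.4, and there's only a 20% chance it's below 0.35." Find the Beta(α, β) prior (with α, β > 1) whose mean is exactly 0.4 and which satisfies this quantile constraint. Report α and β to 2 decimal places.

α ≈ 27.54, β ≈ 41.31

With mean 0.4 fixed, write α = 0.4s, β = 0.6s where s = α+β.
Need P(θ < 0.35) = 0.2 under Beta(0.4s, 0.6s). Normal approximation: (q−m)/√(m(1−m)/s) ≈ z_{0.2} = -0.842, so s ≈ 0.4·0.6·(-0.842)²/(0.35−0.4)² = 68.0.
At s = 68.0: P(θ<0.35) ≈ 0.202. Adjusting to match 0.2 gives s ≈ 68.84.
So α = 0.4·68.84 ≈ 27.54, β = 0.6·68.84 ≈ 41.31.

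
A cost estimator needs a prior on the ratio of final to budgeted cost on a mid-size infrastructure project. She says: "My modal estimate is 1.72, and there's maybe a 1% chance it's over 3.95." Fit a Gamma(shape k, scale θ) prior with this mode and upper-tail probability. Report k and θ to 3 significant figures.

k ≈ 7.91, θ ≈ 0.249

Gamma(k,θ) with k>1 has mode (k−1)θ, so θ = 1.72/(k−1).
Need P(X < 3.95) = 0.99 with θ tied to k this way. Start at k = 2, θ = 1.72: P(X<3.95) ≈ 0.668.
Too low — raise k to concentrate. Iterating converges to k ≈ 7.91.
Then θ = 1.72/(7.91−1) ≈ 0.249.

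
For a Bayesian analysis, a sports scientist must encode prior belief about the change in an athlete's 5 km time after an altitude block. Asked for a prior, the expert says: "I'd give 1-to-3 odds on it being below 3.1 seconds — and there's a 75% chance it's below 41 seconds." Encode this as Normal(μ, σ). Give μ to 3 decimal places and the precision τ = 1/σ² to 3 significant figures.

μ = 22.050, τ = 0.00127

For Normal(μ,σ), the p-quantile is μ + z_p·σ. Here z_{0.25} = -0.6745, z_{0.75} = 0.6745.
So 3.1 = μ − 0.6745σ and 41 = μ + 0.6745σ.
Subtracting: σ = (41 − 3.1)/(0.6745 − (-0.6745)) = 28.095.
Then μ = 3.1 − (-0.6745)·28.095 = 22.050.
Precision τ = 1/σ² = 1/28.1² = 0.00127.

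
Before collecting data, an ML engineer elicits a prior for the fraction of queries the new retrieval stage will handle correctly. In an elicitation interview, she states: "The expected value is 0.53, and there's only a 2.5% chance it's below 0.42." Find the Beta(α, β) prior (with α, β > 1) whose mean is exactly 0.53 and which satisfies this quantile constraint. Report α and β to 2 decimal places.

With mean 0.53 fixed, write α = 0.53s, β = 0.47s where s = α+β.
Need P(θ < 0.42) = 0.025 under Beta(0.53s, 0.47s). Normal approximation: (q−m)/√(m(1−m)/s) ≈ z_{0.025} = -1.96, so s ≈ 0.53·0.47·(-1.96)²/(0.42−0.53)² = 79.1.
At s = 79.1: P(θ<0.42) ≈ 0.025. Adjusting to match 0.025 gives s ≈ 78.69.
So α = 0.53·78.69 ≈ 41.71, β = 0.47·78.69 ≈ 36.98.

α ≈ 41.71, β ≈ 36.98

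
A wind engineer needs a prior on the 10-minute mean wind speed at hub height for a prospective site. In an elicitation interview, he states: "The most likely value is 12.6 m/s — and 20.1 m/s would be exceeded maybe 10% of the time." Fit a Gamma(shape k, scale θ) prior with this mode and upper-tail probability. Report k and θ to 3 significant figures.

k ≈ 9.61, θ ≈ 1.46

Gamma(k,θ) with k>1 has mode (k−1)θ, so θ = 12.6/(k−1).
Need P(X < 20.1) = 0.9 with θ tied to k this way. Start at k = 2, θ = 12.6: P(X<20.1) ≈ 0.474.
Too low — raise k to concentrate. Iterating converges to k ≈ 9.61.
Then θ = 12.6/(9.61−1) ≈ 1.46.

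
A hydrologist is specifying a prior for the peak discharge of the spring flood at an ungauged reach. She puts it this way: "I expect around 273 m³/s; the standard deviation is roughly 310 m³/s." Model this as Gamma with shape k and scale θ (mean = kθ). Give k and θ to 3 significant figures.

For Gamma(k, scale θ): mean = kθ, variance = kθ², so CV = 1/√k.
CV = SD/mean = 310/273 = 1.136, hence k = 1/CV² = 0.776.
Then θ = mean/k = 273/0.776 = 352.

k ≈ 0.776, θ ≈ 352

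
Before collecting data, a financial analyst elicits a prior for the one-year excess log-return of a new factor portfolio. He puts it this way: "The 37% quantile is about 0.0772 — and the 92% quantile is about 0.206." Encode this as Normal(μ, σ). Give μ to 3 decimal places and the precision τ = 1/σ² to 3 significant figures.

For Normal(μ,σ), the p-quantile is μ + z_p·σ. Here z_{0.37} = -0.3319, z_{0.92} = 1.405.
So 0.0772 = μ − 0.3319σ and 0.206 = μ + 1.405σ.
Subtracting: σ = (0.206 − 0.0772)/(1.405 − (-0.3319)) = 0.074.
Then μ = 0.0772 − (-0.3319)·0.074 = 0.102.
Precision τ = 1/σ² = 1/0.07415² = 182.

μ = 0.102, τ = 182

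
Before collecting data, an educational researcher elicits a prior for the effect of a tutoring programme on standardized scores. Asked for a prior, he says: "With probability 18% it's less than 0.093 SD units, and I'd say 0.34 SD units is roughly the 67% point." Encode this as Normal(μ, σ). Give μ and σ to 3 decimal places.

The p-quantile of Normal(μ,σ) is μ + z_p·σ, with z_{0.18} = -0.9154 and z_{0.67} = 0.4399.
Eliminate σ: μ = (z₂·x₁ − z₁·x₂)/(z₂ − z₁) = (0.4399·0.093 − (-0.9154)·0.34)/1.355 = 0.260.
Then σ = (x₂ − x₁)/(z₂ − z₁) = (0.34 − 0.093)/1.355 = 0.182.

μ = 0.260, σ = 0.182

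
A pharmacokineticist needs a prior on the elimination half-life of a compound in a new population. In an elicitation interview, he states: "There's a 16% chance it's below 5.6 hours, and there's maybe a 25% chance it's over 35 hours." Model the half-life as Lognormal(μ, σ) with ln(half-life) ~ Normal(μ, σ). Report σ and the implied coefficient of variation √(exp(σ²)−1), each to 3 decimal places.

σ ≈ 1.098, CV ≈ 1.529

If T ~ Lognormal(μ,σ) then ln T ~ Normal(μ,σ), so the p-quantile of ln T is μ + z_p·σ.
ln(5.6) = 1.723 and ln(35) = 3.555; z_{0.16} = -0.9945, z_{0.75} = 0.6745.
σ = (3.555 − 1.723)/(0.6745 − (-0.9945)) = 1.098.
μ = 1.723 − (-0.9945)·1.098 = 2.815.
CV = √(exp(σ²)−1) = √(exp(1.2057)−1) = 1.529.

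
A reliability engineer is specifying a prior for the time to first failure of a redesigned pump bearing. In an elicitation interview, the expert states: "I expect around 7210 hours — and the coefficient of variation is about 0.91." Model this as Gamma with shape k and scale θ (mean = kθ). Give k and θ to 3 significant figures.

k ≈ 1.21, θ ≈ 5970

For Gamma(k, scale θ): mean = kθ, variance = kθ², so CV = 1/√k.
CV = 0.91, hence k = 1/CV² = 1.21.
Then θ = mean/k = 7210/1.21 = 5970.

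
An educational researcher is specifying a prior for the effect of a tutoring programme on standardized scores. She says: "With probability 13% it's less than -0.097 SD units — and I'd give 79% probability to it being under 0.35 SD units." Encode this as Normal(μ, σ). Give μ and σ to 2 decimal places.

The p-quantile of Normal(μ,σ) is μ + z_p·σ, with z_{0.13} = -1.126 and z_{0.79} = 0.8064.
Eliminate σ: μ = (z₂·x₁ − z₁·x₂)/(z₂ − z₁) = (0.8064·-0.097 − (-1.126)·0.35)/1.933 = 0.16.
Then σ = (x₂ − x₁)/(z₂ − z₁) = (0.35 − -0.097)/1.933 = 0.23.

μ = 0.16, σ = 0.23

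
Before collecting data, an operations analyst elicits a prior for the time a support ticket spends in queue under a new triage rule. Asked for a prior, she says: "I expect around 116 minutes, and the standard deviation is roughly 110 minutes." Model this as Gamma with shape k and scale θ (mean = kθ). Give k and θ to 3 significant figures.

k ≈ 1.11, θ ≈ 104

For Gamma(k, scale θ): mean = kθ, variance = kθ², so CV = 1/√k.
CV = SD/mean = 110/116 = 0.9483, hence k = 1/CV² = 1.11.
Then θ = mean/k = 116/1.11 = 104.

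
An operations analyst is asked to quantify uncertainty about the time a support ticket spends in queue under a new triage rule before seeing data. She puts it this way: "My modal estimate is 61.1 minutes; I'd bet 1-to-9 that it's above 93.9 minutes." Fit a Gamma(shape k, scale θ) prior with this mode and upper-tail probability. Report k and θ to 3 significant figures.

k ≈ 11.1, θ ≈ 6.04

Gamma(k,θ) with k>1 has mode (k−1)θ, so θ = 61.1/(k−1).
Need P(X < 93.9) = 0.9 with θ tied to k this way. Start at k = 2, θ = 61.1: P(X<93.9) ≈ 0.454.
Too low — raise k to concentrate. Iterating converges to k ≈ 11.1.
Then θ = 61.1/(11.1−1) ≈ 6.04.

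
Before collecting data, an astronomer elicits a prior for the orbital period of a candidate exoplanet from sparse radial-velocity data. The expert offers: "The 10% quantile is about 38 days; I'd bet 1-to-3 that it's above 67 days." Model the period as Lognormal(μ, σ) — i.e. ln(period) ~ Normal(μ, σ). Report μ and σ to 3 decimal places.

μ ≈ 4.009, σ ≈ 0.290

If T ~ Lognormal(μ,σ) then ln T ~ Normal(μ,σ), so the p-quantile of ln T is μ + z_p·σ.
ln(38) = 3.638 and ln(67) = 4.205; z_{0.1} = -1.282, z_{0.75} = 0.6745.
σ = (4.205 − 3.638)/(0.6745 − (-1.282)) = 0.290.
μ = 3.638 − (-1.282)·0.290 = 4.009.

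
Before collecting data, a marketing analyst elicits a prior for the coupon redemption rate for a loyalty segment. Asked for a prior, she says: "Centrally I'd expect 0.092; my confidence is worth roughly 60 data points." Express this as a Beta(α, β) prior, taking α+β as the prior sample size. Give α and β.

Under the effective-sample-size interpretation, Beta(α, β) has prior mean α/(α+β) and prior sample size α+β.
So α+β = 60 and α/(α+β) = 0.092, giving α = 0.092·60 = 5.52 and β = 60 − 5.52 = 54.48.

α = 5.52, β = 54.48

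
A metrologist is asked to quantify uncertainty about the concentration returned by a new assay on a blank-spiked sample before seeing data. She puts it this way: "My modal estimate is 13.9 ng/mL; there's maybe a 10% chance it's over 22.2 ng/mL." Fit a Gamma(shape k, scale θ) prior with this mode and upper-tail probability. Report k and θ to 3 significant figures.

Gamma(k,θ) with k>1 has mode (k−1)θ, so θ = 13.9/(k−1).
Need P(X < 22.2) = 0.9 with θ tied to k this way. Start at k = 2, θ = 13.9: P(X<22.2) ≈ 0.474.
Too low — raise k to concentrate. Iterating converges to k ≈ 9.57.
Then θ = 13.9/(9.57−1) ≈ 1.62.

k ≈ 9.57, θ ≈ 1.62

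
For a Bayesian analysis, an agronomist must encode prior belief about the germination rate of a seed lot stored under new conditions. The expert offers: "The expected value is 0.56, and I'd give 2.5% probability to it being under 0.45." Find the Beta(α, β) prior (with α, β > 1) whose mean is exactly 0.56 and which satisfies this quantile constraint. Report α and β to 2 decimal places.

With mean 0.56 fixed, write α = 0.56s, β = 0.44s where s = α+β.
Need P(θ < 0.45) = 0.025 under Beta(0.56s, 0.44s). Normal approximation: (q−m)/√(m(1−m)/s) ≈ z_{0.025} = -1.96, so s ≈ 0.56·0.44·(-1.96)²/(0.45−0.56)² = 78.2.
At s = 78.2: P(θ<0.45) ≈ 0.025. Adjusting to match 0.025 gives s ≈ 78.87.
So α = 0.56·78.87 ≈ 44.17, β = 0.44·78.87 ≈ 34.70.

α ≈ 44.17, β ≈ 34.70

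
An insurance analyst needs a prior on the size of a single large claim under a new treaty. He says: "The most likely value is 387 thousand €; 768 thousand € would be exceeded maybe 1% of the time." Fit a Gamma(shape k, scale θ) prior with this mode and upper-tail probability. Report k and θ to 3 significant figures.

Gamma(k,θ) with k>1 has mode (k−1)θ, so θ = 387/(k−1).
Need P(X < 768) = 0.99 with θ tied to k this way. Start at k = 2, θ = 387: P(X<768) ≈ 0.590.
Too low — raise k to concentrate. Iterating converges to k ≈ 11.5.
Then θ = 387/(11.5−1) ≈ 37.

k ≈ 11.5, θ ≈ 37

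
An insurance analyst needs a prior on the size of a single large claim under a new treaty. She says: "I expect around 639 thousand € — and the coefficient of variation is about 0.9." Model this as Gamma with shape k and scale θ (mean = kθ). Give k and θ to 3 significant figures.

k ≈ 1.23, θ ≈ 518

For Gamma(k, scale θ): mean = kθ, variance = kθ², so CV = 1/√k.
CV = 0.9, hence k = 1/CV² = 1.23.
Then θ = mean/k = 639/1.23 = 518.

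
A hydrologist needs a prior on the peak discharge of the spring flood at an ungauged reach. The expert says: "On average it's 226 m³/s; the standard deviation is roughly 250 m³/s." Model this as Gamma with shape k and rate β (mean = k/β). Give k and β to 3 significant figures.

k ≈ 0.817, β ≈ 0.00362

For Gamma(k, rate β): mean = k/β, variance = k/β², so CV = 1/√k.
CV = SD/mean = 250/226 = 1.106, hence k = 1/CV² = 0.817.
Then β = k/mean = 0.817/226 = 0.00362.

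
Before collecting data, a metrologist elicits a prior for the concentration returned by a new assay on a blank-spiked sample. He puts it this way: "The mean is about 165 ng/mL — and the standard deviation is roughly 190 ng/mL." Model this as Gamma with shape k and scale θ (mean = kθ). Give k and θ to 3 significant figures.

k ≈ 0.754, θ ≈ 219

For Gamma(k, scale θ): mean = kθ, variance = kθ², so CV = 1/√k.
CV = SD/mean = 190/165 = 1.152, hence k = 1/CV² = 0.754.
Then θ = mean/k = 165/0.754 = 219.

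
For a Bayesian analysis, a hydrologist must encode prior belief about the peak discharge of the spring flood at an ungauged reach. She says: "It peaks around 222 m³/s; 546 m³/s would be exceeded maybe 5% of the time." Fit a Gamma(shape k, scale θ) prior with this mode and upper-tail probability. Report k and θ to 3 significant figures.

Gamma(k,θ) with k>1 has mode (k−1)θ, so θ = 222/(k−1).
Need P(X < 546) = 0.95 with θ tied to k this way. Start at k = 2, θ = 222: P(X<546) ≈ 0.704.
Too low — raise k to concentrate. Iterating converges to k ≈ 4.36.
Then θ = 222/(4.36−1) ≈ 66.1.

k ≈ 4.36, θ ≈ 66.1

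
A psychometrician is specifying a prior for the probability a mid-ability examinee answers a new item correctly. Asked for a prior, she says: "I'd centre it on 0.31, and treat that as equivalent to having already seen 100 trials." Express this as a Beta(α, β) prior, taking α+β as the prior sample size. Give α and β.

Under the effective-sample-size interpretation, Beta(α, β) has prior mean α/(α+β) and prior sample size α+β.
So α+β = 100 and α/(α+β) = 0.31, giving α = 0.31·100 = 31 and β = 100 − 31 = 69.

α = 31, β = 69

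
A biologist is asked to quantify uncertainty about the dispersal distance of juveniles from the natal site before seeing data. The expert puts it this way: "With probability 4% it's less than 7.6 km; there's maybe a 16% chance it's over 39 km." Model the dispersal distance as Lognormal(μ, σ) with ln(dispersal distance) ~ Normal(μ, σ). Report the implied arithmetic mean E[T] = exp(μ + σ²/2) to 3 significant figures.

E[T] ≈ 25.8 km

If T ~ Lognormal(μ,σ) then ln T ~ Normal(μ,σ), so the p-quantile of ln T is μ + z_p·σ.
ln(7.6) = 2.028 and ln(39) = 3.664; z_{0.04} = -1.751, z_{0.84} = 0.9945.
σ = (3.664 − 2.028)/(0.9945 − (-1.751)) = 0.596.
μ = 2.028 − (-1.751)·0.596 = 3.071.
E[T] = exp(μ + σ²/2) = exp(3.071 + 0.1775) = 25.8 km.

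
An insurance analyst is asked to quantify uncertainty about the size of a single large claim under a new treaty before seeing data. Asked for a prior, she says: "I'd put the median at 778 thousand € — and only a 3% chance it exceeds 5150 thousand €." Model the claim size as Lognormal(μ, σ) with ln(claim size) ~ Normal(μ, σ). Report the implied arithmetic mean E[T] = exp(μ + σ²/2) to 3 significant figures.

If T ~ Lognormal(μ,σ) then ln T ~ Normal(μ,σ), so the p-quantile of ln T is μ + z_p·σ.
ln(778) = 6.657 and ln(5150) = 8.547; z_{0.5} = 0, z_{0.97} = 1.881.
σ = (8.547 − 6.657)/(1.881 − (0)) = 1.005.
μ = 6.657 − (0)·1.005 = 6.657.
E[T] = exp(μ + σ²/2) = exp(6.657 + 0.5049) = 1290 thousand €.

E[T] ≈ 1290 thousand €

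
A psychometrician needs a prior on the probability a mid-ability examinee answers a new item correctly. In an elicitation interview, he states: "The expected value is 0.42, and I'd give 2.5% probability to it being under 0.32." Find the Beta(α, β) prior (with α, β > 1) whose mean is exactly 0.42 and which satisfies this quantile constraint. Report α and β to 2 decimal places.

With mean 0.42 fixed, write α = 0.42s, β = 0.58s where s = α+β.
Need P(θ < 0.32) = 0.025 under Beta(0.42s, 0.58s). Normal approximation: (q−m)/√(m(1−m)/s) ≈ z_{0.025} = -1.96, so s ≈ 0.42·0.58·(-1.96)²/(0.32−0.42)² = 93.6.
At s = 93.6: P(θ<0.32) ≈ 0.022. Adjusting to match 0.025 gives s ≈ 89.01.
So α = 0.42·89.01 ≈ 37.39, β = 0.58·89.01 ≈ 51.63.

α ≈ 37.39, β ≈ 51.63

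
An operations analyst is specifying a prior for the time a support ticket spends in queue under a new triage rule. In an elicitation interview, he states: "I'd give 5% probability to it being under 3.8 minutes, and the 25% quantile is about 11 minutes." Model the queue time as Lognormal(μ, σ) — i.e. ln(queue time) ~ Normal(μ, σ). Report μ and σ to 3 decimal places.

If T ~ Lognormal(μ,σ) then ln T ~ Normal(μ,σ), so the p-quantile of ln T is μ + z_p·σ.
ln(3.8) = 1.335 and ln(11) = 2.398; z_{0.05} = -1.645, z_{0.25} = -0.6745.
σ = (2.398 − 1.335)/(-0.6745 − (-1.645)) = 1.095.
μ = 1.335 − (-1.645)·1.095 = 3.137.

μ ≈ 3.137, σ ≈ 1.095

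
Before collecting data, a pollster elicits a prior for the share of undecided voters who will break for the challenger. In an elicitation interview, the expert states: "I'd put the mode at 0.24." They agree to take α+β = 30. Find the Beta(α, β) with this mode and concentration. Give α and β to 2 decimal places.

For α,β > 1 the Beta mode is (α−1)/(α+β−2). With α+β = 30, the mode is (α−1)/28.
Set (α−1)/28 = 0.24 → α = 1 + 0.24·28 = 7.72.
β = 30 − α = 22.28.

α = 7.72, β = 22.28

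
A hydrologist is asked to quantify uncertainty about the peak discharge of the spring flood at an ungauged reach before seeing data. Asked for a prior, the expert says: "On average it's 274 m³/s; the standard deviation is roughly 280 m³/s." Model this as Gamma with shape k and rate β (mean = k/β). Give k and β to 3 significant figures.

For Gamma(k, rate β): mean = k/β, variance = k/β², so CV = 1/√k.
CV = SD/mean = 280/274 = 1.022, hence k = 1/CV² = 0.958.
Then β = k/mean = 0.958/274 = 0.00349.

k ≈ 0.958, β ≈ 0.00349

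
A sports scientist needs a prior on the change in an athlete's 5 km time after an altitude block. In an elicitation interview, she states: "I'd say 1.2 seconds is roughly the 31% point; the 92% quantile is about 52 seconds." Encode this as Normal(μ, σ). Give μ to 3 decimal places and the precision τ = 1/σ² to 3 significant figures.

μ = 14.451, τ = 0.0014

For Normal(μ,σ), the p-quantile is μ + z_p·σ. Here z_{0.31} = -0.4959, z_{0.92} = 1.405.
So 1.2 = μ − 0.4959σ and 52 = μ + 1.405σ.
Subtracting: σ = (52 − 1.2)/(1.405 − (-0.4959)) = 26.724.
Then μ = 1.2 − (-0.4959)·26.724 = 14.451.
Precision τ = 1/σ² = 1/26.72² = 0.0014.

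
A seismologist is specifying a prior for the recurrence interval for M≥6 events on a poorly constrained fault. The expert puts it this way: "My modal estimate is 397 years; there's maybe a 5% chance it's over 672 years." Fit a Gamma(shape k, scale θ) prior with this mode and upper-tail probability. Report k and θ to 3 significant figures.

Gamma(k,θ) with k>1 has mode (k−1)θ, so θ = 397/(k−1).
Need P(X < 672) = 0.95 with θ tied to k this way. Start at k = 2, θ = 397: P(X<672) ≈ 0.504.
Too low — raise k to concentrate. Iterating converges to k ≈ 11.1.
Then θ = 397/(11.1−1) ≈ 39.4.

k ≈ 11.1, θ ≈ 39.4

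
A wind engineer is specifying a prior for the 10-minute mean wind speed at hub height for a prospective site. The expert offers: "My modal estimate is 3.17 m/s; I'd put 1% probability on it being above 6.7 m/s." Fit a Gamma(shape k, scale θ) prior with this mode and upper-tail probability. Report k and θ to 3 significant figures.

Gamma(k,θ) with k>1 has mode (k−1)θ, so θ = 3.17/(k−1).
Need P(X < 6.7) = 0.99 with θ tied to k this way. Start at k = 2, θ = 3.17: P(X<6.7) ≈ 0.624.
Too low — raise k to concentrate. Iterating converges to k ≈ 9.68.
Then θ = 3.17/(9.68−1) ≈ 0.365.

k ≈ 9.68, θ ≈ 0.365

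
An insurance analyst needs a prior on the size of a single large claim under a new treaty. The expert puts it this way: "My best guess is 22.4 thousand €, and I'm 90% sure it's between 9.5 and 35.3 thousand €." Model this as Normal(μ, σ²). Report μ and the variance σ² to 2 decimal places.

μ = 22.40, σ² = 61.51

A symmetric 90% interval runs μ ± z·σ with z = 1.645.
Half-width = 12.9, so σ = 12.9/1.645 = 7.843 and σ² = 61.51.
μ is the stated best guess, 22.40.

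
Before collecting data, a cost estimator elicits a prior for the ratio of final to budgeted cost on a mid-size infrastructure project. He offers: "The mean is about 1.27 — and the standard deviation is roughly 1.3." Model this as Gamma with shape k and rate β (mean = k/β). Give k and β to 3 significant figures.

For Gamma(k, rate β): mean = k/β, variance = k/β², so CV = 1/√k.
CV = SD/mean = 1.3/1.27 = 1.024, hence k = 1/CV² = 0.954.
Then β = k/mean = 0.954/1.27 = 0.751.

k ≈ 0.954, β ≈ 0.751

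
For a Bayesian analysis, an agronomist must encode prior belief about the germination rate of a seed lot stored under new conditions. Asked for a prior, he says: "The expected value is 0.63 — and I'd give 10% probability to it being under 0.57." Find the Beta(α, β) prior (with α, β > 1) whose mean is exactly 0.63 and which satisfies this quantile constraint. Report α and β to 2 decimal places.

With mean 0.63 fixed, write α = 0.63s, β = 0.37s where s = α+β.
Need P(θ < 0.57) = 0.1 under Beta(0.63s, 0.37s). Normal approximation: (q−m)/√(m(1−m)/s) ≈ z_{0.1} = -1.28, so s ≈ 0.63·0.37·(-1.28)²/(0.57−0.63)² = 106.3.
At s = 106.3: P(θ<0.57) ≈ 0.102. Adjusting to match 0.1 gives s ≈ 107.81.
So α = 0.63·107.81 ≈ 67.92, β = 0.37·107.81 ≈ 39.89.

α ≈ 67.92, β ≈ 39.89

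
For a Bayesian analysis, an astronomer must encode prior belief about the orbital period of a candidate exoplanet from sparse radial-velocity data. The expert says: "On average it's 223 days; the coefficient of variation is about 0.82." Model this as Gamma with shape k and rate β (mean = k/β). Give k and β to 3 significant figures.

k ≈ 1.49, β ≈ 0.00667

For Gamma(k, rate β): mean = k/β, variance = k/β², so CV = 1/√k.
CV = 0.82, hence k = 1/CV² = 1.49.
Then β = k/mean = 1.49/223 = 0.00667.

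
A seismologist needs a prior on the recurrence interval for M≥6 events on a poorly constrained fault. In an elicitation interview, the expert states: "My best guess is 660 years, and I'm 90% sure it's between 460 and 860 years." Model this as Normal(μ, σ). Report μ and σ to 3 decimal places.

A symmetric 90% interval runs μ ± z·σ with z = 1.645.
Half-width = 200, so σ = 200/1.645 = 121.591.
μ is the stated best guess, 660.000.

μ = 660.000, σ = 121.591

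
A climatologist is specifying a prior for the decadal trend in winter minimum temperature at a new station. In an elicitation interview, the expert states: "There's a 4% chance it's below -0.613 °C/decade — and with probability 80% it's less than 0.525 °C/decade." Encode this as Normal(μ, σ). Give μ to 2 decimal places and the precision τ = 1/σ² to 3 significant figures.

μ = 0.16, τ = 5.19

For Normal(μ,σ), the p-quantile is μ + z_p·σ. Here z_{0.04} = -1.751, z_{0.8} = 0.8416.
So -0.613 = μ − 1.751σ and 0.525 = μ + 0.8416σ.
Subtracting: σ = (0.525 − -0.613)/(0.8416 − (-1.751)) = 0.44.
Then μ = -0.613 − (-1.751)·0.44 = 0.16.
Precision τ = 1/σ² = 1/0.439² = 5.19.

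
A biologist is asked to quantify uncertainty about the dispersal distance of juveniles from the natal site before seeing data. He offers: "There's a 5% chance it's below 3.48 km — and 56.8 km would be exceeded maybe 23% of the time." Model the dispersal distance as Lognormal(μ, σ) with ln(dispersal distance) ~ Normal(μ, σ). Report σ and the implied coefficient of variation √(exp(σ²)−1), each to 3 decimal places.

σ ≈ 1.171, CV ≈ 1.716

If T ~ Lognormal(μ,σ) then ln T ~ Normal(μ,σ), so the p-quantile of ln T is μ + z_p·σ.
ln(3.48) = 1.247 and ln(56.8) = 4.04; z_{0.05} = -1.645, z_{0.77} = 0.7388.
σ = (4.04 − 1.247)/(0.7388 − (-1.645)) = 1.171.
μ = 1.247 − (-1.645)·1.171 = 3.174.
CV = √(exp(σ²)−1) = √(exp(1.3724)−1) = 1.716.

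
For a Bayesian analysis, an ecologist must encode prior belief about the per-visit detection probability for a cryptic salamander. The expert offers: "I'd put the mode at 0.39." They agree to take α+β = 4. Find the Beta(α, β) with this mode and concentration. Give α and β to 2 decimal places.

For α,β > 1 the Beta mode is (α−1)/(α+β−2). With α+β = 4, the mode is (α−1)/2.
Set (α−1)/2 = 0.39 → α = 1 + 0.39·2 = 1.78.
β = 4 − α = 2.22.

α = 1.78, β = 2.22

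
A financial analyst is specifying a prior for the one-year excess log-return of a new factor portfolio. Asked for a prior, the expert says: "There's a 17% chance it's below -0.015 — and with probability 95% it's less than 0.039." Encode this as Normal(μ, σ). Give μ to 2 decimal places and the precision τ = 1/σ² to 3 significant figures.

μ = 0.00, τ = 2320

For Normal(μ,σ), the p-quantile is μ + z_p·σ. Here z_{0.17} = -0.9542, z_{0.95} = 1.645.
So -0.015 = μ − 0.9542σ and 0.039 = μ + 1.645σ.
Subtracting: σ = (0.039 − -0.015)/(1.645 − (-0.9542)) = 0.02.
Then μ = -0.015 − (-0.9542)·0.02 = 0.00.
Precision τ = 1/σ² = 1/0.02078² = 2320.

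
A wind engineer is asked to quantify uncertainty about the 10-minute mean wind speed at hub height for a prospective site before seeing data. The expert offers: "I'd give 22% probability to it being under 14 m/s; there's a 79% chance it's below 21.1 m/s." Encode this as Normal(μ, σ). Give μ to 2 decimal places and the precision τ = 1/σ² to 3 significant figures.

μ = 17.47, τ = 0.0494

The p-quantile of Normal(μ,σ) is μ + z_p·σ, with z_{0.22} = -0.7722 and z_{0.79} = 0.8064.
Eliminate σ: μ = (z₂·x₁ − z₁·x₂)/(z₂ − z₁) = (0.8064·14 − (-0.7722)·21.1)/1.579 = 17.47.
Then σ = (x₂ − x₁)/(z₂ − z₁) = (21.1 − 14)/1.579 = 4.50.
Precision τ = 1/σ² = 1/4.498² = 0.0494.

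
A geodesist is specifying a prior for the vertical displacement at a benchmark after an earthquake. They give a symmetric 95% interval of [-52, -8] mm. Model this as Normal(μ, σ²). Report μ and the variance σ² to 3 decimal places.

μ = -30.000, σ² = 125.994

A symmetric 95% interval runs μ ± z·σ with z = 1.96.
Half-width = 22, so σ = 22/1.96 = 11.2247 and σ² = 125.994.
μ is the interval midpoint, -30.000.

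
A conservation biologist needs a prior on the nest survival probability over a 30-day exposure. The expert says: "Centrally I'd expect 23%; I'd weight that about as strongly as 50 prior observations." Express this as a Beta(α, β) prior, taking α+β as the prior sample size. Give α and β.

α = 11.5, β = 38.5

Under the effective-sample-size interpretation, Beta(α, β) has prior mean α/(α+β) and prior sample size α+β.
So α+β = 50 and α/(α+β) = 0.23, giving α = 0.23·50 = 11.5 and β = 50 − 11.5 = 38.5.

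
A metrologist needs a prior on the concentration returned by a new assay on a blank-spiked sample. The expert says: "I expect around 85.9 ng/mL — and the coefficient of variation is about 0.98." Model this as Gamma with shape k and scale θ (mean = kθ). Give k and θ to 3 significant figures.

k ≈ 1.04, θ ≈ 82.5

For Gamma(k, scale θ): mean = kθ, variance = kθ², so CV = 1/√k.
CV = 0.98, hence k = 1/CV² = 1.04.
Then θ = mean/k = 85.9/1.04 = 82.5.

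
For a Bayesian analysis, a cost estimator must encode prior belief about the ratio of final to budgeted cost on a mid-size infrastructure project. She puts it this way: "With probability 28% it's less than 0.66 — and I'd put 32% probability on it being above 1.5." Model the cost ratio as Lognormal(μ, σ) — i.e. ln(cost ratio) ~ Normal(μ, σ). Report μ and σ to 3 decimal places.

μ ≈ 0.040, σ ≈ 0.781

If T ~ Lognormal(μ,σ) then ln T ~ Normal(μ,σ), so the p-quantile of ln T is μ + z_p·σ.
ln(0.66) = -0.4155 and ln(1.5) = 0.4055; z_{0.28} = -0.5828, z_{0.68} = 0.4677.
σ = (0.4055 − -0.4155)/(0.4677 − (-0.5828)) = 0.781.
μ = -0.4155 − (-0.5828)·0.781 = 0.040.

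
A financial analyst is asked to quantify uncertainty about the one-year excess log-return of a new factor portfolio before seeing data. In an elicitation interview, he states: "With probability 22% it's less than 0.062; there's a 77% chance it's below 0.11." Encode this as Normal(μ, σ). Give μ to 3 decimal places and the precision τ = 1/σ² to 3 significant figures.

μ = 0.087, τ = 991

The p-quantile of Normal(μ,σ) is μ + z_p·σ, with z_{0.22} = -0.7722 and z_{0.77} = 0.7388.
Eliminate σ: μ = (z₂·x₁ − z₁·x₂)/(z₂ − z₁) = (0.7388·0.062 − (-0.7722)·0.11)/1.511 = 0.087.
Then σ = (x₂ − x₁)/(z₂ − z₁) = (0.11 − 0.062)/1.511 = 0.032.
Precision τ = 1/σ² = 1/0.03177² = 991.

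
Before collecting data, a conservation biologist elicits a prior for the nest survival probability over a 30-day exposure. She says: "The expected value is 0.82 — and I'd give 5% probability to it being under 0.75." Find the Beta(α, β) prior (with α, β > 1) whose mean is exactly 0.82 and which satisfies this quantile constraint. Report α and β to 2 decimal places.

With mean 0.82 fixed, write α = 0.82s, β = 0.18s where s = α+β.
Need P(θ < 0.75) = 0.05 under Beta(0.82s, 0.18s). Normal approximation: (q−m)/√(m(1−m)/s) ≈ z_{0.05} = -1.64, so s ≈ 0.82·0.18·(-1.64)²/(0.75−0.82)² = 81.5.
At s = 81.5: P(θ<0.75) ≈ 0.058. Adjusting to match 0.05 gives s ≈ 90.28.
So α = 0.82·90.28 ≈ 74.03, β = 0.18·90.28 ≈ 16.25.

α ≈ 74.03, β ≈ 16.25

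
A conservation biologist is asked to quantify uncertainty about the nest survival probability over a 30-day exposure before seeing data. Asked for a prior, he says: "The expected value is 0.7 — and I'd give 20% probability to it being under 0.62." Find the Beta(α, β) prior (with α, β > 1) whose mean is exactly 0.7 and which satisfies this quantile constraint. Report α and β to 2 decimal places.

With mean 0.7 fixed, write α = 0.7s, β = 0.3s where s = α+β.
Need P(θ < 0.62) = 0.2 under Beta(0.7s, 0.3s). Normal approximation: (q−m)/√(m(1−m)/s) ≈ z_{0.2} = -0.842, so s ≈ 0.7·0.3·(-0.842)²/(0.62−0.7)² = 23.2.
At s = 23.2: P(θ<0.62) ≈ 0.195. Adjusting to match 0.2 gives s ≈ 22.18.
So α = 0.7·22.18 ≈ 15.52, β = 0.3·22.18 ≈ 6.65.

α ≈ 15.52, β ≈ 6.65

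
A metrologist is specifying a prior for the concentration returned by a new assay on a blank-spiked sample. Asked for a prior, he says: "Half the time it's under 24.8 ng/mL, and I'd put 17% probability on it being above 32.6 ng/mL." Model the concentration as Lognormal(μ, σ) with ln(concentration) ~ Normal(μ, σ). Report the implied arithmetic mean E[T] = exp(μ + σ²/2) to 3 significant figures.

If T ~ Lognormal(μ,σ) then ln T ~ Normal(μ,σ), so the p-quantile of ln T is μ + z_p·σ.
ln(24.8) = 3.211 and ln(32.6) = 3.484; z_{0.5} = 0, z_{0.83} = 0.9542.
σ = (3.484 − 3.211)/(0.9542 − (0)) = 0.287.
μ = 3.211 − (0)·0.287 = 3.211.
E[T] = exp(μ + σ²/2) = exp(3.211 + 0.0411) = 25.8 ng/mL.

E[T] ≈ 25.8 ng/mL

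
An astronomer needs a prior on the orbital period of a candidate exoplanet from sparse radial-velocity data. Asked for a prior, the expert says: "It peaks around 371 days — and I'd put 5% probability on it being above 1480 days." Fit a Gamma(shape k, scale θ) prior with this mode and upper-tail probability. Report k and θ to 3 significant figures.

k ≈ 2.32, θ ≈ 282

Gamma(k,θ) with k>1 has mode (k−1)θ, so θ = 371/(k−1).
Need P(X < 1480) = 0.95 with θ tied to k this way. Start at k = 2, θ = 371: P(X<1480) ≈ 0.908.
Too low — raise k to concentrate. Iterating converges to k ≈ 2.32.
Then θ = 371/(2.32−1) ≈ 282.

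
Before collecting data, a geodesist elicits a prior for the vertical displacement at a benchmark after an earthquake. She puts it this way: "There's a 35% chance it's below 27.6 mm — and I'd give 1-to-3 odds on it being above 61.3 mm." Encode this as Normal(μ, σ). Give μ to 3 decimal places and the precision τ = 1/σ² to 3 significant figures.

μ = 39.852, τ = 0.000989

The p-quantile of Normal(μ,σ) is μ + z_p·σ, with z_{0.35} = -0.3853 and z_{0.75} = 0.6745.
Eliminate σ: μ = (z₂·x₁ − z₁·x₂)/(z₂ − z₁) = (0.6745·27.6 − (-0.3853)·61.3)/1.06 = 39.852.
Then σ = (x₂ − x₁)/(z₂ − z₁) = (61.3 − 27.6)/1.06 = 31.798.
Precision τ = 1/σ² = 1/31.8² = 0.000989.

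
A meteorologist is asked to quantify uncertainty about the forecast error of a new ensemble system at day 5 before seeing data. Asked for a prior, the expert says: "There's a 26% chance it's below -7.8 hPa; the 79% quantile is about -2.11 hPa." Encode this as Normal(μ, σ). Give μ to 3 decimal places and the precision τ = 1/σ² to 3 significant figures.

The p-quantile of Normal(μ,σ) is μ + z_p·σ, with z_{0.26} = -0.6433 and z_{0.79} = 0.8064.
Eliminate σ: μ = (z₂·x₁ − z₁·x₂)/(z₂ − z₁) = (0.8064·-7.8 − (-0.6433)·-2.11)/1.45 = -5.275.
Then σ = (x₂ − x₁)/(z₂ − z₁) = (-2.11 − -7.8)/1.45 = 3.925.
Precision τ = 1/σ² = 1/3.925² = 0.0649.

μ = -5.275, τ = 0.0649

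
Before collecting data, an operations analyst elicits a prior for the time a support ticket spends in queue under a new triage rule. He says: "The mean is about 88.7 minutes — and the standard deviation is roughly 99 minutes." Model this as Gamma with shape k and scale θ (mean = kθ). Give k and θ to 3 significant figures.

k ≈ 0.803, θ ≈ 110

For Gamma(k, scale θ): mean = kθ, variance = kθ², so CV = 1/√k.
CV = SD/mean = 99/88.7 = 1.116, hence k = 1/CV² = 0.803.
Then θ = mean/k = 88.7/0.803 = 110.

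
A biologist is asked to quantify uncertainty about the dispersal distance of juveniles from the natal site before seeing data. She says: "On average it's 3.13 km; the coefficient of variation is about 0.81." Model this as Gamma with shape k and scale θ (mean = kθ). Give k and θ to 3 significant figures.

k ≈ 1.52, θ ≈ 2.05

For Gamma(k, scale θ): mean = kθ, variance = kθ², so CV = 1/√k.
CV = 0.81, hence k = 1/CV² = 1.52.
Then θ = mean/k = 3.13/1.52 = 2.05.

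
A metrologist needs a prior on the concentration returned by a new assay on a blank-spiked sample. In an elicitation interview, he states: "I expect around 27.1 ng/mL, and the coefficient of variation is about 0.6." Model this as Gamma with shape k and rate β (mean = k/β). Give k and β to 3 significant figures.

k ≈ 2.78, β ≈ 0.103

For Gamma(k, rate β): mean = k/β, variance = k/β², so CV = 1/√k.
CV = 0.6, hence k = 1/CV² = 2.78.
Then β = k/mean = 2.78/27.1 = 0.103.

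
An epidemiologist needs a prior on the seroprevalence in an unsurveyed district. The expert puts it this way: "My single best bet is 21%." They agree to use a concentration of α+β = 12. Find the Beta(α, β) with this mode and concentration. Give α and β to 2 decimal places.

For α,β > 1 the Beta mode is (α−1)/(α+β−2). With α+β = 12, the mode is (α−1)/10.
Set (α−1)/10 = 0.21 → α = 1 + 0.21·10 = 3.10.
β = 12 − α = 8.90.

α = 3.10, β = 8.90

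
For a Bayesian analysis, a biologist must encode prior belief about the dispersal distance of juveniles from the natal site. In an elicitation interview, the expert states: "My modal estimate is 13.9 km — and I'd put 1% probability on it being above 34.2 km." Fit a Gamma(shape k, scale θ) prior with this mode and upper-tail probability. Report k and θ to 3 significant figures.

Gamma(k,θ) with k>1 has mode (k−1)θ, so θ = 13.9/(k−1).
Need P(X < 34.2) = 0.99 with θ tied to k this way. Start at k = 2, θ = 13.9: P(X<34.2) ≈ 0.704.
Too low — raise k to concentrate. Iterating converges to k ≈ 6.81.
Then θ = 13.9/(6.81−1) ≈ 2.39.

k ≈ 6.81, θ ≈ 2.39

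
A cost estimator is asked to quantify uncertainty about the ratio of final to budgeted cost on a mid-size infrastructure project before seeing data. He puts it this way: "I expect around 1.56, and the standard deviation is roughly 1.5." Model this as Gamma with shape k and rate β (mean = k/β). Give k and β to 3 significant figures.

k ≈ 1.08, β ≈ 0.693

For Gamma(k, rate β): mean = k/β, variance = k/β², so CV = 1/√k.
CV = SD/mean = 1.5/1.56 = 0.9615, hence k = 1/CV² = 1.08.
Then β = k/mean = 1.08/1.56 = 0.693.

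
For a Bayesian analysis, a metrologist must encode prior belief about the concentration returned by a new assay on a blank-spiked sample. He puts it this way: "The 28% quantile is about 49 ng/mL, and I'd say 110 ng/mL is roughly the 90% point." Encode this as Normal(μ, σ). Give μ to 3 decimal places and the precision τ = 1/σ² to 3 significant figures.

For Normal(μ,σ), the p-quantile is μ + z_p·σ. Here z_{0.28} = -0.5828, z_{0.9} = 1.282.
So 49 = μ − 0.5828σ and 110 = μ + 1.282σ.
Subtracting: σ = (110 − 49)/(1.282 − (-0.5828)) = 32.718.
Then μ = 49 − (-0.5828)·32.718 = 68.070.
Precision τ = 1/σ² = 1/32.72² = 0.000934.

μ = 68.070, τ = 0.000934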